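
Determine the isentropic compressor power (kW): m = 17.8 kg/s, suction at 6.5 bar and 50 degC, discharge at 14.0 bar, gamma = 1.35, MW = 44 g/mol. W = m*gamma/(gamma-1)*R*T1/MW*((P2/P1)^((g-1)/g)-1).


Isentropic work: W = m*(gamma/(gamma-1))*(R*T1/MW)*((P2/P1)^((gamma-1)/gamma) - 1)
T1 = 50 + 273.15 = 323.15 K
Pressure ratio = 14.0 / 6.5 = 2.15385
Exponent = (1.35 - 1)/1.35 = 0.259259
(P2/P1)^exp - 1 = 2.15385^0.259259 - 1 = 0.220082
W = 17.8 * 1.35 / 0.35 * 8.314 * 323.15 / 44 * 0.220082 = 922.6

922.6 kW


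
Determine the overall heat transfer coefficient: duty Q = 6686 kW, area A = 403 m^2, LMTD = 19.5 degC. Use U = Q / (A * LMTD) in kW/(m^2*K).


From Q = U*A*LMTD, U = Q / (A * LMTD)
U = 6686 / (403 * 19.5) = 6686 / 7858.5 = 0.8508

0.8508 kW/(m^2*K)


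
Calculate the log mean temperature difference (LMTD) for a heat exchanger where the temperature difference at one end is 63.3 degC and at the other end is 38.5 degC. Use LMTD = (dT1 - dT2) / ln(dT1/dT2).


LMTD = (dT1 - dT2) / ln(dT1/dT2)
= (63.3 - 38.5) / ln(63.3 / 38.5) = 24.8 / 0.497227 = 49.88

49.88 degC


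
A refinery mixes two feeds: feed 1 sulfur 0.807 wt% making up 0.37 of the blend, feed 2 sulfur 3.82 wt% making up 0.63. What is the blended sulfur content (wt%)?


Linear sulfur blending: S_blend = x1*S1 + x2*S2
Contribution 1: 0.37 * 0.807 = 0.29859 wt%
Contribution 2: 0.63 * 3.82 = 2.4066 wt%
S_blend = 0.29859 + 2.4066 = 2.70519

2.70519 wt%


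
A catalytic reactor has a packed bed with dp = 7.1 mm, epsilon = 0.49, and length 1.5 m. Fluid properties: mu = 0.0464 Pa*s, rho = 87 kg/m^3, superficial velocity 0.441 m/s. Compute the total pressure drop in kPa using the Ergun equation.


dp = 7.1 mm = 0.0071 m
Viscous term = 150*0.0464*0.441*(1-0.49)^2 / (0.0071^2*0.49^3) = 134612
Inertial term = 1.75*87*0.441^2*(1-0.49) / (0.0071*0.49^3) = 18078.3
dP/L = 134612 + 18078.3 = 152690 Pa/m
dP = 152690 * 1.5 / 1000 = 229.0 kPa

229.0 kPa


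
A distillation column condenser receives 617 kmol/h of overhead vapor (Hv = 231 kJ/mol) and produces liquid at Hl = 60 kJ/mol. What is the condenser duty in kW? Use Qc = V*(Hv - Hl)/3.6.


Qc = 617 * (231 - 60) / 3.6 = 617 * 171 / 3.6 = 29310

29310 kW


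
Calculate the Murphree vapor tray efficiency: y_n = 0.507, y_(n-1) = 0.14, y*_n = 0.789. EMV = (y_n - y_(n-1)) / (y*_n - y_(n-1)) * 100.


Murphree vapor efficiency: EMV = (y_n - y_(n-1)) / (y*_n - y_(n-1)) * 100
EMV = (0.507 - 0.14) / (0.789 - 0.14) * 100 = 0.367 / 0.649 * 100 = 56.55

56.55 %


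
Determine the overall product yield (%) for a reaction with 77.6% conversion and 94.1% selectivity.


Overall yield = conversion (%) * selectivity (%) / 100
Conversion = 77.6%, Selectivity = 94.1%
Y = 77.6 * 94.1 / 100
= 73.0216 %

73.0216 %


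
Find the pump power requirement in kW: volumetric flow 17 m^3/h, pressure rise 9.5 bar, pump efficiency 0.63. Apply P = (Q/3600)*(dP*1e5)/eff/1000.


Q = 17 / 3600 = 0.00472222 m^3/s
P = 0.00472222 * (9.5 * 1e5) / 0.63 / 1000 = 7.121

7.121 kW


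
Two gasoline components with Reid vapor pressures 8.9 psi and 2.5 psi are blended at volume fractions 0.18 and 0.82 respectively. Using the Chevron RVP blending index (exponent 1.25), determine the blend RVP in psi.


Chevron index: RVP_blend = (sum xi*RVPi^1.25)^(1/1.25)
RVP^1.25 terms: 0.18 * 8.9^1.25 + 0.82 * 2.5^1.25 = 5.34474
RVP_blend = 5.34474^(1/1.25) = 3.822

3.822 psi


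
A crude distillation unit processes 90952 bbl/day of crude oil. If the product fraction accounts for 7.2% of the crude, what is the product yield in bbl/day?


Crude throughput = 90952 bbl/day
Fraction yield = 7.2%
yield = throughput * fraction / 100
yield = 90952 * 7.2 / 100 = 6548.544

6548.544 bbl/day


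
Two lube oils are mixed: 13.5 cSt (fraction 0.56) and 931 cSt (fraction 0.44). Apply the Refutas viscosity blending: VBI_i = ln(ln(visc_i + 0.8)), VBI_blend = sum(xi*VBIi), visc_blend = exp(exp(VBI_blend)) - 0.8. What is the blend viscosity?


Refutas method: VBN_i = 14.534*ln(ln(visc_i + 0.8)) + 10.975, blended linearly by mass fraction; since VBN is linear in VBI_i = ln(ln(visc_i + 0.8)) and the fractions sum to 1, blend VBI directly: visc = exp(exp(VBI_blend)) - 0.8
VBI_1 = ln(ln(13.5 + 0.8)) = 0.978424
VBI_2 = ln(ln(931 + 0.8)) = 1.92237
VBI_blend = 0.56 * 0.978424 + 0.44 * 1.92237 = 1.39376
visc_blend = exp(exp(1.39376)) - 0.8 = 55.46

55.46 cSt


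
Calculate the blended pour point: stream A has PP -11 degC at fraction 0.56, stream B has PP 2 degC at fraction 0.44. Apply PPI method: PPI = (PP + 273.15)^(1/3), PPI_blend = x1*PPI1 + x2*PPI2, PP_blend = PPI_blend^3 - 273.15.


PPI_1 = (-11 + 273.15)^(1/3) = 6.400049
PPI_2 = (2 + 273.15)^(1/3) = 6.504139
PPI_blend = 0.56 * 6.400049 + 0.44 * 6.504139 = 6.445849
PP_blend = 6.445849^3 - 273.15 = 267.8184 - 273.15 = -5.33

-5.33 degC


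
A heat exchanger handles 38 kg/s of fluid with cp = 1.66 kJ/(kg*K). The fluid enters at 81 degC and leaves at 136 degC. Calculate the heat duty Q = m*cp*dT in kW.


Q = m_dot * cp * delta_T
delta_T = 136 - 81 = 55 K
Q = 38 * 1.66 * 55
= 63.08 * 55
= 3469.4 kW

3469.4 kW


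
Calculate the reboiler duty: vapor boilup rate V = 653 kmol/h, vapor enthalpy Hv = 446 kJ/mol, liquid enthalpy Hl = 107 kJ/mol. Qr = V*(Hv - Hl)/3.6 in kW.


Qr = 653 * (446 - 107) / 3.6 = 653 * 339 / 3.6 = 61490

61490 kW


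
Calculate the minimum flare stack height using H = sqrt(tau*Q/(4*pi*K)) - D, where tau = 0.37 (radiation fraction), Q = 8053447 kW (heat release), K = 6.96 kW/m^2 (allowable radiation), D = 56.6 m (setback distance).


tau*Q/(4*pi*K) = 0.37 * 8053447 / (4 * pi * 6.96) = 34069.4
sqrt(34069.4) = 184.579
H = 184.579 - 56.6 = 128.0

128.0 m


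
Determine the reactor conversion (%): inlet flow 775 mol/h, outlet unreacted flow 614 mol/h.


X = (F_in - F_out) / F_in * 100
Moles reacted = 775 - 614 = 161
X = 161 / 775 * 100
= 0.2077 * 100
= 20.77 %

20.77 %


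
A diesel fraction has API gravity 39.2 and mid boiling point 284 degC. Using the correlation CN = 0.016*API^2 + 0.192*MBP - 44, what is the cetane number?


CN = 0.016 * 39.2^2 + 0.192 * 284 - 44
CN = 24.58624 + 54.528 - 44 = 35.11424

35.11424


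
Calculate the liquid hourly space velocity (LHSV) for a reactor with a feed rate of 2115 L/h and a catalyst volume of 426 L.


LHSV = volumetric feed rate / catalyst volume
= 2115 L/h / 426 L
= 4.965 h^-1

4.965 h^-1


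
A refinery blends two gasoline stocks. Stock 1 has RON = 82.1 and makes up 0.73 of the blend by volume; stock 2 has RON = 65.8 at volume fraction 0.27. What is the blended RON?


Linear blending: RON_blend = sum(vi * RONi)
Contribution 1: 0.73 * 82.1 = 59.933
Contribution 2: 0.27 * 65.8 = 17.766
RON_blend = 59.933 + 17.766 = 77.699

77.699


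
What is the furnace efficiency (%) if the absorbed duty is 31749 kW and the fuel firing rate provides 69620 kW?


Furnace efficiency = Q_absorbed / Q_fuel * 100
= 31749 / 69620 * 100 = 45.60

45.60 %


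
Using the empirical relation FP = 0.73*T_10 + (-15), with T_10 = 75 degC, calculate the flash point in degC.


FP = 0.73 * 75 + (-15) = 39.75

39.75 degC


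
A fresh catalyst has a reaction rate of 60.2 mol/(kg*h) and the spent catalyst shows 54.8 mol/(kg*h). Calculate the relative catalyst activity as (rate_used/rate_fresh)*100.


Activity (%) = (rate_used / rate_fresh) * 100
rate_used = 54.8, rate_fresh = 60.2
= (54.8 / 60.2) * 100
= 0.9103 * 100 = 91.03

91.03 %


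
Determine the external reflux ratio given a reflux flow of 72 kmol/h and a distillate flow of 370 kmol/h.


Reflux ratio definition: R = L / D (liquid returned / distillate withdrawn)
L = 72 kmol/h, D = 370 kmol/h
R = 72 / 370 = 0.1946

0.1946


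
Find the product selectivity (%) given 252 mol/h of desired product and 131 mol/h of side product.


Selectivity = desired / (desired + undesired) * 100
Total products = 252 + 131 = 383 mol/h
S = 252 / 383 * 100
= 0.6580 * 100
= 65.80 %

65.80 %


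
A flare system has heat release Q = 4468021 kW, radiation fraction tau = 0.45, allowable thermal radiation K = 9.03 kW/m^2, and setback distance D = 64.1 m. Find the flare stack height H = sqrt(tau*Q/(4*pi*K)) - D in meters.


tau*Q/(4*pi*K) = 0.45 * 4468021 / (4 * pi * 9.03) = 17718.6
sqrt(17718.6) = 133.111
H = 133.111 - 64.1 = 69.01

69.01 m


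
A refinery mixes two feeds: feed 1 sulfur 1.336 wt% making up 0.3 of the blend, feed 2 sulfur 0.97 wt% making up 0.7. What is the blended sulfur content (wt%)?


Linear sulfur blending: S_blend = x1*S1 + x2*S2
Contribution 1: 0.3 * 1.336 = 0.4008 wt%
Contribution 2: 0.7 * 0.97 = 0.679 wt%
S_blend = 0.4008 + 0.679 = 1.0798

1.0798 wt%


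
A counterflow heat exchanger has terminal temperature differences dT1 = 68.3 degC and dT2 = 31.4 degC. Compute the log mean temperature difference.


LMTD = (dT1 - dT2) / ln(dT1/dT2)
= (68.3 - 31.4) / ln(68.3 / 31.4) = 36.9 / 0.777102 = 47.48

47.48 degC


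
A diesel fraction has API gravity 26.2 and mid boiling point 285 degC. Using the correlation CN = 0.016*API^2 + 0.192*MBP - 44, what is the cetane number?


CN = 0.016 * 26.2^2 + 0.192 * 285 - 44
CN = 10.98304 + 54.72 - 44 = 21.70304

21.70304


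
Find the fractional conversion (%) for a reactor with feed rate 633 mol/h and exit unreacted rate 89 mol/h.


X = (F_in - F_out) / F_in * 100
Moles reacted = 633 - 89 = 544
X = 544 / 633 * 100
= 0.8594 * 100
= 85.94 %

85.94 %


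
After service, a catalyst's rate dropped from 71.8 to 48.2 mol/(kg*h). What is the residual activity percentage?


Activity (%) = (rate_used / rate_fresh) * 100
rate_used = 48.2, rate_fresh = 71.8
= (48.2 / 71.8) * 100
= 0.6713 * 100 = 67.13

67.13 %


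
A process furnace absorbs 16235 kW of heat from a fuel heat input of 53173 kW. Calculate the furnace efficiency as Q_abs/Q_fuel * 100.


Furnace efficiency = Q_absorbed / Q_fuel * 100
= 16235 / 53173 * 100 = 30.53

30.53 %


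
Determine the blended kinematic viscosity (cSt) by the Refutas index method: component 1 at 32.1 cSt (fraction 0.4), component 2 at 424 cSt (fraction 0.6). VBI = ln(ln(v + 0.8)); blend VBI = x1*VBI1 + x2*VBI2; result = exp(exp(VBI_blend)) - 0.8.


Refutas method: VBN_i = 14.534*ln(ln(visc_i + 0.8)) + 10.975, blended linearly by mass fraction; since VBN is linear in VBI_i = ln(ln(visc_i + 0.8)) and the fractions sum to 1, blend VBI directly: visc = exp(exp(VBI_blend)) - 0.8
VBI_1 = ln(ln(32.1 + 0.8)) = 1.2509
VBI_2 = ln(ln(424 + 0.8)) = 1.80033
VBI_blend = 0.4 * 1.2509 + 0.6 * 1.80033 = 1.58056
visc_blend = exp(exp(1.58056)) - 0.8 = 127.9

127.9 cSt


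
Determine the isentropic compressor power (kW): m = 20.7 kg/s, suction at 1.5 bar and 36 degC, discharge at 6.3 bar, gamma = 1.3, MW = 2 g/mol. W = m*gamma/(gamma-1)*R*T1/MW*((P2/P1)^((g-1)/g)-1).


Isentropic work: W = m*(gamma/(gamma-1))*(R*T1/MW)*((P2/P1)^((gamma-1)/gamma) - 1)
T1 = 36 + 273.15 = 309.15 K
Pressure ratio = 6.3 / 1.5 = 4.2
Exponent = (1.3 - 1)/1.3 = 0.230769
(P2/P1)^exp - 1 = 4.2^0.230769 - 1 = 0.392601
W = 20.7 * 1.3 / 0.3 * 8.314 * 309.15 / 2 * 0.392601 = 45260

45260 kW


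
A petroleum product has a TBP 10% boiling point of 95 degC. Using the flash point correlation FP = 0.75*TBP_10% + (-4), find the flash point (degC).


FP = 0.75 * 95 + (-4) = 67.25

67.25 degC


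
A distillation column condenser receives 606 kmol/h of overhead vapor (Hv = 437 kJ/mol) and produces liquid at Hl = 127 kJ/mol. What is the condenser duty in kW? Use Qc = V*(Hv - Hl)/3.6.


Qc = 606 * (437 - 127) / 3.6 = 606 * 310 / 3.6 = 52180

52180 kW


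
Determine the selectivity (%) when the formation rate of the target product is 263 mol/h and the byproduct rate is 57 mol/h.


Selectivity = desired / (desired + undesired) * 100
Total products = 263 + 57 = 320 mol/h
S = 263 / 320 * 100
= 0.8219 * 100
= 82.19 %

82.19 %


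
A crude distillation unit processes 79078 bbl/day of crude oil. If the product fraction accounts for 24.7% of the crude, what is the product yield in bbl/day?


Crude throughput = 79078 bbl/day
Fraction yield = 24.7%
yield = throughput * fraction / 100
yield = 79078 * 24.7 / 100 = 19532.266

19532.266 bbl/day


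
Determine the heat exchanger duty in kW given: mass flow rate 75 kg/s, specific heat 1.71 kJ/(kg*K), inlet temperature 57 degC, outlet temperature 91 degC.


Q = m_dot * cp * delta_T
delta_T = 91 - 57 = 34 K
Q = 75 * 1.71 * 34
= 128.25 * 34
= 4360.5 kW

4360.5 kW


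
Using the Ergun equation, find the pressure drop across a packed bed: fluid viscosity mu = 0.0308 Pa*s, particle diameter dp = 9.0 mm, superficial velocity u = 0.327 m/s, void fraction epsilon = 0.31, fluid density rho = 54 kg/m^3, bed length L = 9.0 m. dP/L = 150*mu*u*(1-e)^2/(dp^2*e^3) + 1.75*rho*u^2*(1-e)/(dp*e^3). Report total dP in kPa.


dp = 9.0 mm = 0.009 m
Viscous term = 150*0.0308*0.327*(1-0.31)^2 / (0.009^2*0.31^3) = 298070
Inertial term = 1.75*54*0.327^2*(1-0.31) / (0.009*0.31^3) = 26004.5
dP/L = 298070 + 26004.5 = 324074 Pa/m
dP = 324074 * 9.0 / 1000 = 2917 kPa

2917 kPa


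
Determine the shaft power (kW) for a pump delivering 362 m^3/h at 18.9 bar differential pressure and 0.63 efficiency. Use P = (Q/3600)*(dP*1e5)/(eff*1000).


Q = 362 / 3600 = 0.100556 m^3/s
P = 0.100556 * (18.9 * 1e5) / 0.63 / 1000 = 301.7

301.7 kW


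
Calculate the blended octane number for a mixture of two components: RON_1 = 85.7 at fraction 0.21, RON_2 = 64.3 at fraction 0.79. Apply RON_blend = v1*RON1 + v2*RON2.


Linear blending: RON_blend = sum(vi * RONi)
Contribution 1: 0.21 * 85.7 = 17.997
Contribution 2: 0.79 * 64.3 = 50.797
RON_blend = 17.997 + 50.797 = 68.794

68.794


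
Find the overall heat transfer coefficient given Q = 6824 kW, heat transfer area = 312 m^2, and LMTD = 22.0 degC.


From Q = U*A*LMTD, U = Q / (A * LMTD)
U = 6824 / (312 * 22.0) = 6824 / 6864 = 0.9942

0.9942 kW/(m^2*K)


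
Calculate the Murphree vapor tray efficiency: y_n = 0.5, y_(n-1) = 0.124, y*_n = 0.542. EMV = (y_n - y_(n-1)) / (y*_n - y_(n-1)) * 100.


Murphree vapor efficiency: EMV = (y_n - y_(n-1)) / (y*_n - y_(n-1)) * 100
EMV = (0.5 - 0.124) / (0.542 - 0.124) * 100 = 0.376 / 0.418 * 100 = 89.95

89.95 %


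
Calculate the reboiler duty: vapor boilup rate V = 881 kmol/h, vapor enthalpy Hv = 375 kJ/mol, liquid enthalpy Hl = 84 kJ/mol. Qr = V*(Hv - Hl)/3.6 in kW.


Qr = 881 * (375 - 84) / 3.6 = 881 * 291 / 3.6 = 71210

71210 kW


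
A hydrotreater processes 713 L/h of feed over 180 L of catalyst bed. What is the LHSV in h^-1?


LHSV = volumetric feed rate / catalyst volume
= 713 L/h / 180 L
= 3.961 h^-1

3.961 h^-1


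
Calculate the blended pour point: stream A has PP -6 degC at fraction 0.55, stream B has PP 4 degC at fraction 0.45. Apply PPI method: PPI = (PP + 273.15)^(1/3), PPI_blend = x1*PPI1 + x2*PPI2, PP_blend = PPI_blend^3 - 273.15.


PPI_1 = (-6 + 273.15)^(1/3) = 6.440482
PPI_2 = (4 + 273.15)^(1/3) = 6.51986
PPI_blend = 0.55 * 6.440482 + 0.45 * 6.51986 = 6.476202
PP_blend = 6.476202^3 - 273.15 = 271.6196 - 273.15 = -1.53

-1.53 degC


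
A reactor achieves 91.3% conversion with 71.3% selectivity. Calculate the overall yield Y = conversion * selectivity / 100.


Overall yield = conversion (%) * selectivity (%) / 100
Conversion = 91.3%, Selectivity = 71.3%
Y = 91.3 * 71.3 / 100
= 65.0969 %

65.0969 %


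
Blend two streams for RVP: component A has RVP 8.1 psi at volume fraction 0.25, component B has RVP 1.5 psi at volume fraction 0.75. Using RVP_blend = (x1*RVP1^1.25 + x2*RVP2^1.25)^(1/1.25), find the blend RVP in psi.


Chevron index: RVP_blend = (sum xi*RVPi^1.25)^(1/1.25)
RVP^1.25 terms: 0.25 * 8.1^1.25 + 0.75 * 1.5^1.25 = 4.66124
RVP_blend = 4.66124^(1/1.25) = 3.426

3.426 psi


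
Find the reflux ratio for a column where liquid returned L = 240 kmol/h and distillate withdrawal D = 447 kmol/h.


Reflux ratio definition: R = L / D (liquid returned / distillate withdrawn)
L = 240 kmol/h, D = 447 kmol/h
R = 240 / 447 = 0.5369

0.5369


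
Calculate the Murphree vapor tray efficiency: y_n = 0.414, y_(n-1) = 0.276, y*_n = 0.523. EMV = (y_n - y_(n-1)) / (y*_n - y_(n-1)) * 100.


Murphree vapor efficiency: EMV = (y_n - y_(n-1)) / (y*_n - y_(n-1)) * 100
EMV = (0.414 - 0.276) / (0.523 - 0.276) * 100 = 0.138 / 0.247 * 100 = 55.87

55.87 %


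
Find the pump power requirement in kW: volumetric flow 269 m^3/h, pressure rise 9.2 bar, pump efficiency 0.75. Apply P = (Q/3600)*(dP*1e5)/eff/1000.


Q = 269 / 3600 = 0.0747222 m^3/s
P = 0.0747222 * (9.2 * 1e5) / 0.75 / 1000 = 91.66

91.66 kW


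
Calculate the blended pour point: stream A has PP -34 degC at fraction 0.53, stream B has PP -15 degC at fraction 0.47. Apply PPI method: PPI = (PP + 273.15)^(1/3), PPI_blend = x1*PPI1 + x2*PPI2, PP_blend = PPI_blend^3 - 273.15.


PPI_1 = (-34 + 273.15)^(1/3) = 6.20712
PPI_2 = (-15 + 273.15)^(1/3) = 6.36733
PPI_blend = 0.53 * 6.20712 + 0.47 * 6.36733 = 6.282419
PP_blend = 6.282419^3 - 273.15 = 247.9595 - 273.15 = -25.19

-25.19 degC


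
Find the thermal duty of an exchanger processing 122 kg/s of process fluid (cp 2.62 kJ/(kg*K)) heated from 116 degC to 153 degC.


Q = m_dot * cp * delta_T
delta_T = 153 - 116 = 37 K
Q = 122 * 2.62 * 37
= 319.64 * 37
= 11826.68 kW

11826.68 kW


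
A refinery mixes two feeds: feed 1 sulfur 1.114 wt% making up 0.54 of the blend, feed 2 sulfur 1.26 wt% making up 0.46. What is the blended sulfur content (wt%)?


Linear sulfur blending: S_blend = x1*S1 + x2*S2
Contribution 1: 0.54 * 1.114 = 0.60156 wt%
Contribution 2: 0.46 * 1.26 = 0.5796 wt%
S_blend = 0.60156 + 0.5796 = 1.18116

1.18116 wt%


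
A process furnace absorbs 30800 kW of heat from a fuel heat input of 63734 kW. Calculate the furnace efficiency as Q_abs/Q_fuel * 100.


Furnace efficiency = Q_absorbed / Q_fuel * 100
= 30800 / 63734 * 100 = 48.33

48.33 %


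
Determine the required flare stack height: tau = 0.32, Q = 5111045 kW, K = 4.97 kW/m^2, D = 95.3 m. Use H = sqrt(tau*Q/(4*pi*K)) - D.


tau*Q/(4*pi*K) = 0.32 * 5111045 / (4 * pi * 4.97) = 26187.5
sqrt(26187.5) = 161.826
H = 161.826 - 95.3 = 66.53

66.53 m


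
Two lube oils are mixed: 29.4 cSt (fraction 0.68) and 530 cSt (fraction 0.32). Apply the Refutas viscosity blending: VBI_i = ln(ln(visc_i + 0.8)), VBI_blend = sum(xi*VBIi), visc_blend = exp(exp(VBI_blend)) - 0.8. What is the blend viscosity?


Refutas method: VBN_i = 14.534*ln(ln(visc_i + 0.8)) + 10.975, blended linearly by mass fraction; since VBN is linear in VBI_i = ln(ln(visc_i + 0.8)) and the fractions sum to 1, blend VBI directly: visc = exp(exp(VBI_blend)) - 0.8
VBI_1 = ln(ln(29.4 + 0.8)) = 1.22608
VBI_2 = ln(ln(530 + 0.8)) = 1.83648
VBI_blend = 0.68 * 1.22608 + 0.32 * 1.83648 = 1.42141
visc_blend = exp(exp(1.42141)) - 0.8 = 62.19

62.19 cSt


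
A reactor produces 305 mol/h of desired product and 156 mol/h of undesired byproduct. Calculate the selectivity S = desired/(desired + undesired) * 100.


Selectivity = desired / (desired + undesired) * 100
Total products = 305 + 156 = 461 mol/h
S = 305 / 461 * 100
= 0.6616 * 100
= 66.16 %

66.16 %


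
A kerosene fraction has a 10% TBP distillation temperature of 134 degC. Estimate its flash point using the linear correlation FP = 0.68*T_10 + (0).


FP = 0.68 * 134 + (0) = 91.12

91.12 degC


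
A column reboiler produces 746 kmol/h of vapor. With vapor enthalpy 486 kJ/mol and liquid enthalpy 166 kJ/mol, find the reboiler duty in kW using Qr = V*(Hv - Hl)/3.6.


Qr = 746 * (486 - 166) / 3.6 = 746 * 320 / 3.6 = 66310

66310 kW


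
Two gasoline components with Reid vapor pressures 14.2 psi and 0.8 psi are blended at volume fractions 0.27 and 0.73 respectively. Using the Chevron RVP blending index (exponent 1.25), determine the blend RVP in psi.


Chevron index: RVP_blend = (sum xi*RVPi^1.25)^(1/1.25)
RVP^1.25 terms: 0.27 * 14.2^1.25 + 0.73 * 0.8^1.25 = 7.9949
RVP_blend = 7.9949^(1/1.25) = 5.275

5.275 psi


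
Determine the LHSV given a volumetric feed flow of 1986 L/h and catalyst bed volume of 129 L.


LHSV = volumetric feed rate / catalyst volume
= 1986 L/h / 129 L
= 15.40 h^-1

15.40 h^-1


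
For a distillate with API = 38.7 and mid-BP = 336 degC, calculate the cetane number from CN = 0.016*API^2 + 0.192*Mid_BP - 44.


CN = 0.016 * 38.7^2 + 0.192 * 336 - 44
CN = 23.96304 + 64.512 - 44 = 44.47504

44.47504


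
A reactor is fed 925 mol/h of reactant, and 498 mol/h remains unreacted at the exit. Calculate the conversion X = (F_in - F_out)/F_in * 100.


X = (F_in - F_out) / F_in * 100
Moles reacted = 925 - 498 = 427
X = 427 / 925 * 100
= 0.4616 * 100
= 46.16 %

46.16 %


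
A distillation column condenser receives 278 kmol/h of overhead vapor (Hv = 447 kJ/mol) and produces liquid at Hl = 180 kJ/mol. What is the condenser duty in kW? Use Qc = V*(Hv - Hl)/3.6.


Qc = 278 * (447 - 180) / 3.6 = 278 * 267 / 3.6 = 20620

20620 kW


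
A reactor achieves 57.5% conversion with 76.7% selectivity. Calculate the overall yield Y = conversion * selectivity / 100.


Overall yield = conversion (%) * selectivity (%) / 100
Conversion = 57.5%, Selectivity = 76.7%
Y = 57.5 * 76.7 / 100
= 44.1025 %

44.1025 %


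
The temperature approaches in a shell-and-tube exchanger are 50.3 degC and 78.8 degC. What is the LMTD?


LMTD = (dT1 - dT2) / ln(dT1/dT2)
= (50.3 - 78.8) / ln(50.3 / 78.8) = -28.5 / -0.448908 = 63.49

63.49 degC


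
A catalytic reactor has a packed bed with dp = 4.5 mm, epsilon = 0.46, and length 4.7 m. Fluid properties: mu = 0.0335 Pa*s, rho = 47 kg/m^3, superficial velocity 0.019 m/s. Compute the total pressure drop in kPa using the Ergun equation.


dp = 4.5 mm = 0.0045 m
Viscous term = 150*0.0335*0.019*(1-0.46)^2 / (0.0045^2*0.46^3) = 14124.7
Inertial term = 1.75*47*0.019^2*(1-0.46) / (0.0045*0.46^3) = 36.6059
dP/L = 14124.7 + 36.6059 = 14161.3 Pa/m
dP = 14161.3 * 4.7 / 1000 = 66.56 kPa

66.56 kPa


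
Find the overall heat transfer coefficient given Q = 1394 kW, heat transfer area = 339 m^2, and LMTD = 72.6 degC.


From Q = U*A*LMTD, U = Q / (A * LMTD)
U = 1394 / (339 * 72.6) = 1394 / 24611.4 = 0.05664

0.05664 kW/(m^2*K)


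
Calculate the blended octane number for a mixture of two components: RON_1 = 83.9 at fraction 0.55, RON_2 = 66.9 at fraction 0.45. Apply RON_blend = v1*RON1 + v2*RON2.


Linear blending: RON_blend = sum(vi * RONi)
Contribution 1: 0.55 * 83.9 = 46.145
Contribution 2: 0.45 * 66.9 = 30.105
RON_blend = 46.145 + 30.105 = 76.25

76.25


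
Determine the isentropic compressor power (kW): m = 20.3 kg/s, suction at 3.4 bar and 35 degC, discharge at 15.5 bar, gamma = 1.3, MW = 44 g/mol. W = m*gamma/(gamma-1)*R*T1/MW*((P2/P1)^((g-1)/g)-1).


Isentropic work: W = m*(gamma/(gamma-1))*(R*T1/MW)*((P2/P1)^((gamma-1)/gamma) - 1)
T1 = 35 + 273.15 = 308.15 K
Pressure ratio = 15.5 / 3.4 = 4.55882
Exponent = (1.3 - 1)/1.3 = 0.230769
(P2/P1)^exp - 1 = 4.55882^0.230769 - 1 = 0.419197
W = 20.3 * 1.3 / 0.3 * 8.314 * 308.15 / 44 * 0.419197 = 2147

2147 kW


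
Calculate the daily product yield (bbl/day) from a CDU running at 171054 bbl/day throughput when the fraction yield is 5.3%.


Crude throughput = 171054 bbl/day
Fraction yield = 5.3%
yield = throughput * fraction / 100
yield = 171054 * 5.3 / 100 = 9065.862

9065.862 bbl/day


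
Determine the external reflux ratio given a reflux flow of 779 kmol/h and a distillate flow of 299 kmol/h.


Reflux ratio definition: R = L / D (liquid returned / distillate withdrawn)
L = 779 kmol/h, D = 299 kmol/h
R = 779 / 299 = 2.605

2.605


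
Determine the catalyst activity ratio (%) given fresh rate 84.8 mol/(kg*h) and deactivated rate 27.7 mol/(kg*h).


Activity (%) = (rate_used / rate_fresh) * 100
rate_used = 27.7, rate_fresh = 84.8
= (27.7 / 84.8) * 100
= 0.3267 * 100 = 32.67

32.67 %


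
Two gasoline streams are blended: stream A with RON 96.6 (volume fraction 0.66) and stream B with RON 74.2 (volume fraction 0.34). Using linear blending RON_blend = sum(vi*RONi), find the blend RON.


Linear blending: RON_blend = sum(vi * RONi)
Contribution 1: 0.66 * 96.6 = 63.756
Contribution 2: 0.34 * 74.2 = 25.228
RON_blend = 63.756 + 25.228 = 88.984

88.984


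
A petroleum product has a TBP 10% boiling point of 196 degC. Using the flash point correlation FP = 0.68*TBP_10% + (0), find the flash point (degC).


FP = 0.68 * 196 + (0) = 133.28

133.28 degC


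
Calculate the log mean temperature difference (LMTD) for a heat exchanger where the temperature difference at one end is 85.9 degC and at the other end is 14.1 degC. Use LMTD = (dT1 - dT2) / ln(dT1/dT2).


LMTD = (dT1 - dT2) / ln(dT1/dT2)
= (85.9 - 14.1) / ln(85.9 / 14.1) = 71.8 / 1.80701 = 39.73

39.73 degC


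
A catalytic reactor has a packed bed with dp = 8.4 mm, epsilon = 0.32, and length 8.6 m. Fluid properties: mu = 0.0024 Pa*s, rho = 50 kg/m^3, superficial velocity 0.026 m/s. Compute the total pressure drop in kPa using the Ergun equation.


dp = 8.4 mm = 0.0084 m
Viscous term = 150*0.0024*0.026*(1-0.32)^2 / (0.0084^2*0.32^3) = 1871.91
Inertial term = 1.75*50*0.026^2*(1-0.32) / (0.0084*0.32^3) = 146.128
dP/L = 1871.91 + 146.128 = 2018.04 Pa/m
dP = 2018.04 * 8.6 / 1000 = 17.36 kPa

17.36 kPa


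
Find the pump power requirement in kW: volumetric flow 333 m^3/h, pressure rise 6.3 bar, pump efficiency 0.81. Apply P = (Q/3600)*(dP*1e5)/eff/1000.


Q = 333 / 3600 = 0.0925 m^3/s
P = 0.0925 * (6.3 * 1e5) / 0.81 / 1000 = 71.94

71.94 kW


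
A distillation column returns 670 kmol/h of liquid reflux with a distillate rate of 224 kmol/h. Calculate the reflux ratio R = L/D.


Reflux ratio definition: R = L / D (liquid returned / distillate withdrawn)
L = 670 kmol/h, D = 224 kmol/h
R = 670 / 224 = 2.991

2.991


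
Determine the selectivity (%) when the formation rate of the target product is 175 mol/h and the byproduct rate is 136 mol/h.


Selectivity = desired / (desired + undesired) * 100
Total products = 175 + 136 = 311 mol/h
S = 175 / 311 * 100
= 0.5627 * 100
= 56.27 %

56.27 %


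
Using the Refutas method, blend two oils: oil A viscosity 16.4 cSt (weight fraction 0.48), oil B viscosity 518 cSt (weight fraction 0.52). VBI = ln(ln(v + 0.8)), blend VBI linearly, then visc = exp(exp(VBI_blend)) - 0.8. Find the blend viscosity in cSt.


Refutas method: VBN_i = 14.534*ln(ln(visc_i + 0.8)) + 10.975, blended linearly by mass fraction; since VBN is linear in VBI_i = ln(ln(visc_i + 0.8)) and the fractions sum to 1, blend VBI directly: visc = exp(exp(VBI_blend)) - 0.8
VBI_1 = ln(ln(16.4 + 0.8)) = 1.04553
VBI_2 = ln(ln(518 + 0.8)) = 1.83282
VBI_blend = 0.48 * 1.04553 + 0.52 * 1.83282 = 1.45492
visc_blend = exp(exp(1.45492)) - 0.8 = 71.74

71.74 cSt


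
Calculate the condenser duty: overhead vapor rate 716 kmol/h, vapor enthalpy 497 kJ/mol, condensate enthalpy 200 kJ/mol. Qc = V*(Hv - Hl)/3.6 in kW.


Qc = 716 * (497 - 200) / 3.6 = 716 * 297 / 3.6 = 59070

59070 kW


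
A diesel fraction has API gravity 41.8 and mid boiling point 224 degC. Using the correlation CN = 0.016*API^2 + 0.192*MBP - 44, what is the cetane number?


CN = 0.016 * 41.8^2 + 0.192 * 224 - 44
CN = 27.95584 + 43.008 - 44 = 26.96384

26.96384


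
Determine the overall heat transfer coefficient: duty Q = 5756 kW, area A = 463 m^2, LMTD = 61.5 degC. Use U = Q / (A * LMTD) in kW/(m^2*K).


From Q = U*A*LMTD, U = Q / (A * LMTD)
U = 5756 / (463 * 61.5) = 5756 / 28474.5 = 0.2021

0.2021 kW/(m^2*K)


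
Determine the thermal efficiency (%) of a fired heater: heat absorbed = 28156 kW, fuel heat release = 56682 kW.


Furnace efficiency = Q_absorbed / Q_fuel * 100
= 28156 / 56682 * 100 = 49.67

49.67 %


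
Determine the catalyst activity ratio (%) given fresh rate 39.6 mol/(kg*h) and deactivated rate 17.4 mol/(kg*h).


Activity (%) = (rate_used / rate_fresh) * 100
rate_used = 17.4, rate_fresh = 39.6
= (17.4 / 39.6) * 100
= 0.4394 * 100 = 43.94

43.94 %


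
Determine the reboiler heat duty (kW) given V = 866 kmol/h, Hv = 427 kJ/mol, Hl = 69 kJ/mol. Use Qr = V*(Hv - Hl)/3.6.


Qr = 866 * (427 - 69) / 3.6 = 866 * 358 / 3.6 = 86120

86120 kW


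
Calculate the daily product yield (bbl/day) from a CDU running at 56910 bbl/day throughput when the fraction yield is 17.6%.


Crude throughput = 56910 bbl/day
Fraction yield = 17.6%
yield = throughput * fraction / 100
yield = 56910 * 17.6 / 100 = 10016.16

10016.16 bbl/day


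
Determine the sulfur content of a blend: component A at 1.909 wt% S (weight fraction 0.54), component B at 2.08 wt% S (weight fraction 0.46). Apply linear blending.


Linear sulfur blending: S_blend = x1*S1 + x2*S2
Contribution 1: 0.54 * 1.909 = 1.03086 wt%
Contribution 2: 0.46 * 2.08 = 0.9568 wt%
S_blend = 1.03086 + 0.9568 = 1.98766

1.98766 wt%


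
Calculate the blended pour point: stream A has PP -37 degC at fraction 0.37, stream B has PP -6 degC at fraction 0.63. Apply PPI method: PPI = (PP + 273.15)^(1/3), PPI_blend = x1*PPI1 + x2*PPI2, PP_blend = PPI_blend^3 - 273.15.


PPI_1 = (-37 + 273.15)^(1/3) = 6.181056
PPI_2 = (-6 + 273.15)^(1/3) = 6.440482
PPI_blend = 0.37 * 6.181056 + 0.63 * 6.440482 = 6.344494
PP_blend = 6.344494^3 - 273.15 = 255.3824 - 273.15 = -17.77

-17.77 degC


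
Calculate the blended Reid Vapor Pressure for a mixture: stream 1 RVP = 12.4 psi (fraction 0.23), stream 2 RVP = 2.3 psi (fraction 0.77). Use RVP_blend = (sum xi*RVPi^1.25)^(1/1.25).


Chevron index: RVP_blend = (sum xi*RVPi^1.25)^(1/1.25)
RVP^1.25 terms: 0.23 * 12.4^1.25 + 0.77 * 2.3^1.25 = 7.53284
RVP_blend = 7.53284^(1/1.25) = 5.030

5.030 psi


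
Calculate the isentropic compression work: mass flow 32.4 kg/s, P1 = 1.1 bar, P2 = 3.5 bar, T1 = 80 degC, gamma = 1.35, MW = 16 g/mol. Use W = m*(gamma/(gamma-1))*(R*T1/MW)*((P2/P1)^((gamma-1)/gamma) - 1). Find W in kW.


Isentropic work: W = m*(gamma/(gamma-1))*(R*T1/MW)*((P2/P1)^((gamma-1)/gamma) - 1)
T1 = 80 + 273.15 = 353.15 K
Pressure ratio = 3.5 / 1.1 = 3.18182
Exponent = (1.35 - 1)/1.35 = 0.259259
(P2/P1)^exp - 1 = 3.18182^0.259259 - 1 = 0.349967
W = 32.4 * 1.35 / 0.35 * 8.314 * 353.15 / 16 * 0.349967 = 8026

8026 kW


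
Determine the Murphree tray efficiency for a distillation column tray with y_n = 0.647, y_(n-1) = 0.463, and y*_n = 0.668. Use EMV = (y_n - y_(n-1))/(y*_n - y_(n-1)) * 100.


Murphree vapor efficiency: EMV = (y_n - y_(n-1)) / (y*_n - y_(n-1)) * 100
EMV = (0.647 - 0.463) / (0.668 - 0.463) * 100 = 0.184 / 0.205 * 100 = 89.76

89.76 %


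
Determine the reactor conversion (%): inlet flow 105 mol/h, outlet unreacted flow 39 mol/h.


X = (F_in - F_out) / F_in * 100
Moles reacted = 105 - 39 = 66
X = 66 / 105 * 100
= 0.6286 * 100
= 62.86 %

62.86 %


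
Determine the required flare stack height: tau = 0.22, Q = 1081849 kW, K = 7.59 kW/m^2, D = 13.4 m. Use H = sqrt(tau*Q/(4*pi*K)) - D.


tau*Q/(4*pi*K) = 0.22 * 1081849 / (4 * pi * 7.59) = 2495.39
sqrt(2495.39) = 49.9539
H = 49.9539 - 13.4 = 36.55

36.55 m


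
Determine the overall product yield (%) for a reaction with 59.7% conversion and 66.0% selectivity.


Overall yield = conversion (%) * selectivity (%) / 100
Conversion = 59.7%, Selectivity = 66.0%
Y = 59.7 * 66.0 / 100
= 39.402 %

39.402 %


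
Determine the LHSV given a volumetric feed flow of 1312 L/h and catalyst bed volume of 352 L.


LHSV = volumetric feed rate / catalyst volume
= 1312 L/h / 352 L
= 3.727 h^-1

3.727 h^-1


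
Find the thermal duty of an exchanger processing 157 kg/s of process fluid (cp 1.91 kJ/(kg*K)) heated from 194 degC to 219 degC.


Q = m_dot * cp * delta_T
delta_T = 219 - 194 = 25 K
Q = 157 * 1.91 * 25
= 299.87 * 25
= 7496.75 kW

7496.75 kW


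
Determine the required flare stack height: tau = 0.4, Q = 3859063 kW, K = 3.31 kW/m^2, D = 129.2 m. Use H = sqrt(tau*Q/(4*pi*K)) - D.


tau*Q/(4*pi*K) = 0.4 * 3859063 / (4 * pi * 3.31) = 37111.1
sqrt(37111.1) = 192.642
H = 192.642 - 129.2 = 63.44

63.44 m


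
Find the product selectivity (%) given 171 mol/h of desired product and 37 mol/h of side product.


Selectivity = desired / (desired + undesired) * 100
Total products = 171 + 37 = 208 mol/h
S = 171 / 208 * 100
= 0.8221 * 100
= 82.21 %

82.21 %


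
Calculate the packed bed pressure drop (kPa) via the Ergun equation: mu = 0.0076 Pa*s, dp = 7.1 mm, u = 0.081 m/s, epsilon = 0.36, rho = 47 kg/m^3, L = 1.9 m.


dp = 7.1 mm = 0.0071 m
Viscous term = 150*0.0076*0.081*(1-0.36)^2 / (0.0071^2*0.36^3) = 16081.5
Inertial term = 1.75*47*0.081^2*(1-0.36) / (0.0071*0.36^3) = 1042.61
dP/L = 16081.5 + 1042.61 = 17124.1 Pa/m
dP = 17124.1 * 1.9 / 1000 = 32.54 kPa

32.54 kPa


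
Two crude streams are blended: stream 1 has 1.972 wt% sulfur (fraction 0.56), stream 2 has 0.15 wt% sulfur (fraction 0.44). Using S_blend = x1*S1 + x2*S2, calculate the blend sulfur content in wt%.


Linear sulfur blending: S_blend = x1*S1 + x2*S2
Contribution 1: 0.56 * 1.972 = 1.10432 wt%
Contribution 2: 0.44 * 0.15 = 0.066 wt%
S_blend = 1.10432 + 0.066 = 1.17032

1.17032 wt%


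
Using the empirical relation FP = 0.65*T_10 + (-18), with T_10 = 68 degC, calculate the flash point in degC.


FP = 0.65 * 68 + (-18) = 26.2

26.2 degC


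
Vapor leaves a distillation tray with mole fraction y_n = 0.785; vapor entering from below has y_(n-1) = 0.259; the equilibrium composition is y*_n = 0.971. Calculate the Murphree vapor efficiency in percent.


Murphree vapor efficiency: EMV = (y_n - y_(n-1)) / (y*_n - y_(n-1)) * 100
EMV = (0.785 - 0.259) / (0.971 - 0.259) * 100 = 0.526 / 0.712 * 100 = 73.88

73.88 %


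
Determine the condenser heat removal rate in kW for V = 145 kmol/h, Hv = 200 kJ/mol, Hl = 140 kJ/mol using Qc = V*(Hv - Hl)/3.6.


Qc = 145 * (200 - 140) / 3.6 = 145 * 60 / 3.6 = 2417

2417 kW


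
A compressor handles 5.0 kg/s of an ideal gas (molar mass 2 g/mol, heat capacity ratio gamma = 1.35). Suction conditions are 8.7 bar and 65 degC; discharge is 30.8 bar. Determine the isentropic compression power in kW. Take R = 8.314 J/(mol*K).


Isentropic work: W = m*(gamma/(gamma-1))*(R*T1/MW)*((P2/P1)^((gamma-1)/gamma) - 1)
T1 = 65 + 273.15 = 338.15 K
Pressure ratio = 30.8 / 8.7 = 3.54023
Exponent = (1.35 - 1)/1.35 = 0.259259
(P2/P1)^exp - 1 = 3.54023^0.259259 - 1 = 0.387846
W = 5.0 * 1.35 / 0.35 * 8.314 * 338.15 / 2 * 0.387846 = 10510

10510 kW


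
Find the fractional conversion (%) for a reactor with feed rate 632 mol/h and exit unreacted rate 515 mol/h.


X = (F_in - F_out) / F_in * 100
Moles reacted = 632 - 515 = 117
X = 117 / 632 * 100
= 0.1851 * 100
= 18.51 %

18.51 %


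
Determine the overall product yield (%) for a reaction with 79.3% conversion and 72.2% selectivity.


Overall yield = conversion (%) * selectivity (%) / 100
Conversion = 79.3%, Selectivity = 72.2%
Y = 79.3 * 72.2 / 100
= 57.2546 %

57.2546 %


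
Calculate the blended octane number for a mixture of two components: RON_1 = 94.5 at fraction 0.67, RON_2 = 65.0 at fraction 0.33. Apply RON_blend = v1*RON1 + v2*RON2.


Linear blending: RON_blend = sum(vi * RONi)
Contribution 1: 0.67 * 94.5 = 63.315
Contribution 2: 0.33 * 65.0 = 21.45
RON_blend = 63.315 + 21.45 = 84.765

84.765


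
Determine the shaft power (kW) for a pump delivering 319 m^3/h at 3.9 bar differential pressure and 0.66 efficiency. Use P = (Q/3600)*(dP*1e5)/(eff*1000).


Q = 319 / 3600 = 0.0886111 m^3/s
P = 0.0886111 * (3.9 * 1e5) / 0.66 / 1000 = 52.36

52.36 kW


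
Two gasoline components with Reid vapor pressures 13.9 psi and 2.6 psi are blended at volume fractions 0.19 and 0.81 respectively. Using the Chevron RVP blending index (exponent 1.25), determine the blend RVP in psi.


Chevron index: RVP_blend = (sum xi*RVPi^1.25)^(1/1.25)
RVP^1.25 terms: 0.19 * 13.9^1.25 + 0.81 * 2.6^1.25 = 7.77368
RVP_blend = 7.77368^(1/1.25) = 5.158

5.158 psi


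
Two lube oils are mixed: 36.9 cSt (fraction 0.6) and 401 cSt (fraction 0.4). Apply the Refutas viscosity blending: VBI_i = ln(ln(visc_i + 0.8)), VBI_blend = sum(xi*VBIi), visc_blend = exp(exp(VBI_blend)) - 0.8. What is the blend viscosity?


Refutas method: VBN_i = 14.534*ln(ln(visc_i + 0.8)) + 10.975, blended linearly by mass fraction; since VBN is linear in VBI_i = ln(ln(visc_i + 0.8)) and the fractions sum to 1, blend VBI directly: visc = exp(exp(VBI_blend)) - 0.8
VBI_1 = ln(ln(36.9 + 0.8)) = 1.28914
VBI_2 = ln(ln(401 + 0.8)) = 1.79108
VBI_blend = 0.6 * 1.28914 + 0.4 * 1.79108 = 1.48992
visc_blend = exp(exp(1.48992)) - 0.8 = 83.70

83.70 cSt


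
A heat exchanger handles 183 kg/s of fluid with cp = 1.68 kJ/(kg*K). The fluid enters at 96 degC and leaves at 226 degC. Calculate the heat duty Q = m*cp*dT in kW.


Q = m_dot * cp * delta_T
delta_T = 226 - 96 = 130 K
Q = 183 * 1.68 * 130
= 307.44 * 130
= 39967.2 kW

39967.2 kW


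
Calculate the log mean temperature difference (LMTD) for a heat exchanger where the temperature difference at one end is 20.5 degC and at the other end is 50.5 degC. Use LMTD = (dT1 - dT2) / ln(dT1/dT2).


LMTD = (dT1 - dT2) / ln(dT1/dT2)
= (20.5 - 50.5) / ln(20.5 / 50.5) = -30 / -0.901548 = 33.28

33.28 degC


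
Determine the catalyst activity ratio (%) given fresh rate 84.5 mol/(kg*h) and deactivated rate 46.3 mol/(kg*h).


Activity (%) = (rate_used / rate_fresh) * 100
rate_used = 46.3, rate_fresh = 84.5
= (46.3 / 84.5) * 100
= 0.5479 * 100 = 54.79

54.79 %


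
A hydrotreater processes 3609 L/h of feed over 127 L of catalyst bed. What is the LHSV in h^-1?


LHSV = volumetric feed rate / catalyst volume
= 3609 L/h / 127 L
= 28.42 h^-1

28.42 h^-1


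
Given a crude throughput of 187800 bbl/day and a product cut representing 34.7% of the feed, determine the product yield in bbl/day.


Crude throughput = 187800 bbl/day
Fraction yield = 34.7%
yield = throughput * fraction / 100
yield = 187800 * 34.7 / 100 = 65166.6

65166.6 bbl/day


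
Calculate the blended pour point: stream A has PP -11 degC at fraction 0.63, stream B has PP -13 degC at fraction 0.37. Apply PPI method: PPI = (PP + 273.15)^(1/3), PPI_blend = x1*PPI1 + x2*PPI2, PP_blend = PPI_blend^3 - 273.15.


PPI_1 = (-11 + 273.15)^(1/3) = 6.400049
PPI_2 = (-13 + 273.15)^(1/3) = 6.383731
PPI_blend = 0.63 * 6.400049 + 0.37 * 6.383731 = 6.394011
PP_blend = 6.394011^3 - 273.15 = 261.4088 - 273.15 = -11.74

-11.74 degC


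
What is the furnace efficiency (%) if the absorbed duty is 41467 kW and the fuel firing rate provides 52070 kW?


Furnace efficiency = Q_absorbed / Q_fuel * 100
= 41467 / 52070 * 100 = 79.64

79.64 %


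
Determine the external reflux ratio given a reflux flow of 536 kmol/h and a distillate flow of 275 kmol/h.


Reflux ratio definition: R = L / D (liquid returned / distillate withdrawn)
L = 536 kmol/h, D = 275 kmol/h
R = 536 / 275 = 1.949

1.949


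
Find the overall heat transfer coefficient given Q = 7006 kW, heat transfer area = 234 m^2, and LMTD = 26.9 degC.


From Q = U*A*LMTD, U = Q / (A * LMTD)
U = 7006 / (234 * 26.9) = 7006 / 6294.6 = 1.113

1.113 kW/(m^2*K)


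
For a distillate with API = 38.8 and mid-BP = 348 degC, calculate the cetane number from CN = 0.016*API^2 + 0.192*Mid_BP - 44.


CN = 0.016 * 38.8^2 + 0.192 * 348 - 44
CN = 24.08704 + 66.816 - 44 = 46.90304

46.90304


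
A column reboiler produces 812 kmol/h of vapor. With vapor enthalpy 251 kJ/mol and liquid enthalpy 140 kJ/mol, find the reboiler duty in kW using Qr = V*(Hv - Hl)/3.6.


Qr = 812 * (251 - 140) / 3.6 = 812 * 111 / 3.6 = 25040

25040 kW


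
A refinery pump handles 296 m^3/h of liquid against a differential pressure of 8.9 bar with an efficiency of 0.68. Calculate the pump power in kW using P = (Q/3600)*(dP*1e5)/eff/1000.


Q = 296 / 3600 = 0.0822222 m^3/s
P = 0.0822222 * (8.9 * 1e5) / 0.68 / 1000 = 107.6

107.6 kW


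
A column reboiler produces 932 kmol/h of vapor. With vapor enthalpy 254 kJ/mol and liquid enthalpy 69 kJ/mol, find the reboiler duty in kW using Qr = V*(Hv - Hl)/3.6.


Qr = 932 * (254 - 69) / 3.6 = 932 * 185 / 3.6 = 47890

47890 kW


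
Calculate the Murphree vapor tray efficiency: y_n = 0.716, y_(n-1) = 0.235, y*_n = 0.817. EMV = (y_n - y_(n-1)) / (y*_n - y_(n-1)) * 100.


Murphree vapor efficiency: EMV = (y_n - y_(n-1)) / (y*_n - y_(n-1)) * 100
EMV = (0.716 - 0.235) / (0.817 - 0.235) * 100 = 0.481 / 0.582 * 100 = 82.65

82.65 %
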